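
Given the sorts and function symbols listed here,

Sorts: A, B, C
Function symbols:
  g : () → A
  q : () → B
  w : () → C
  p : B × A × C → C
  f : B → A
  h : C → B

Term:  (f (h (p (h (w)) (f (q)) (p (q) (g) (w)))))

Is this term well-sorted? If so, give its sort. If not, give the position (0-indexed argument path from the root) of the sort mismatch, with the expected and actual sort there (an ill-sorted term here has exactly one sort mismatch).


well-sorted; sort = A

        (w) : C
      (h (w)) : B
        (q) : B
      (f (q)) : A
        (q) : B
        (g) : A
        (w) : C
      (p (q) (g) (w)) : C
    (p (h (w)) (f (q)) (p (q) (g) (w))) : C
  (h (p (h (w)) (f (q)) (p (q) (g) (w)))) : B
(f (h (p (h (w)) (f (q)) (p (q) (g) (w))))) : A


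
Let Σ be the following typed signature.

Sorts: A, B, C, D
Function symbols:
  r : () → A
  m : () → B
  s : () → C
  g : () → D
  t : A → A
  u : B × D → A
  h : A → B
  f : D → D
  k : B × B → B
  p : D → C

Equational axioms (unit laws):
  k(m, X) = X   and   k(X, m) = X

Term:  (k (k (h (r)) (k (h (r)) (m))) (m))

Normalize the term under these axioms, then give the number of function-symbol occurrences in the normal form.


1. (k (k (h (r)) (k (h (r)) (m))) (m))  →  (k (h (r)) (k (h (r)) (m)))
2. (k (h (r)) (k (h (r)) (m)))  →  (k (h (r)) (h (r)))
normal form: (k (h (r)) (h (r)))

size = 5


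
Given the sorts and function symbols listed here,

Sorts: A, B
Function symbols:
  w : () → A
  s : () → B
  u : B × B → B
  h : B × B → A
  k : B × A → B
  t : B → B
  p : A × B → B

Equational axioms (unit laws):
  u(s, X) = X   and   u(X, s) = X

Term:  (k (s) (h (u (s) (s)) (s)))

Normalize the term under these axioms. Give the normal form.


normal form = (k (s) (h (s) (s)))

1. (k (s) (h (u (s) (s)) (s)))  →  (k (s) (h (s) (s)))


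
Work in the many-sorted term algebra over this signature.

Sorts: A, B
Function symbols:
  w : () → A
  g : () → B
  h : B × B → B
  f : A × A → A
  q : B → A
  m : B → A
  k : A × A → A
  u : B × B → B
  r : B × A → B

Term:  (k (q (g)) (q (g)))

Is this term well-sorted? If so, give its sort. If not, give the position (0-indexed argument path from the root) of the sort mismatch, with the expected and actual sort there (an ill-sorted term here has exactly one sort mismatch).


well-sorted; sort = A

    (g) : B
  (q (g)) : A
    (g) : B
  (q (g)) : A
(k (q (g)) (q (g))) : A


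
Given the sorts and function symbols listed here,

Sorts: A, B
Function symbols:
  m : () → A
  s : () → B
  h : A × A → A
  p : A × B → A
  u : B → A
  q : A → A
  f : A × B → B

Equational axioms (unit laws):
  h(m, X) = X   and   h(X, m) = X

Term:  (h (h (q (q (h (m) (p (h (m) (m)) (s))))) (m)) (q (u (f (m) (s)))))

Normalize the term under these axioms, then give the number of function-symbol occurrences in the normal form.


size = 11

1. (h (h (q (q (h (m) (p (h (m) (m)) (s))))) (m)) (q (u (f (m) (s)))))  →  (h (q (q (h (m) (p (h (m) (m)) (s))))) (q (u (f (m) (s)))))
2. (h (q (q (h (m) (p (h (m) (m)) (s))))) (q (u (f (m) (s)))))  →  (h (q (q (p (h (m) (m)) (s)))) (q (u (f (m) (s)))))
3. (h (q (q (p (h (m) (m)) (s)))) (q (u (f (m) (s)))))  →  (h (q (q (p (m) (s)))) (q (u (f (m) (s)))))
normal form: (h (q (q (p (m) (s)))) (q (u (f (m) (s)))))


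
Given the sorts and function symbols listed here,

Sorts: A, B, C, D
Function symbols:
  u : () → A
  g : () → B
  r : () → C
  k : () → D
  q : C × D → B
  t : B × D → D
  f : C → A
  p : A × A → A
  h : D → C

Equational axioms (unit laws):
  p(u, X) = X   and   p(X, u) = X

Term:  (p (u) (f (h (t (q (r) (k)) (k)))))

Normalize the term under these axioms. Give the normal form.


1. (p (u) (f (h (t (q (r) (k)) (k)))))  →  (f (h (t (q (r) (k)) (k))))

normal form = (f (h (t (q (r) (k)) (k))))


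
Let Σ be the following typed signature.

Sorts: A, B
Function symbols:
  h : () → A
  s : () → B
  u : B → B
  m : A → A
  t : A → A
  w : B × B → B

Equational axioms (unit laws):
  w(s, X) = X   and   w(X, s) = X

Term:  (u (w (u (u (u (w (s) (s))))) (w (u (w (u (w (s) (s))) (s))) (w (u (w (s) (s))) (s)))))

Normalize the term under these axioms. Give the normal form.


1. (u (w (u (u (u (w (s) (s))))) (w (u (w (u (w (s) (s))) (s))) (w (u (w (s) (s))) (s)))))  →  (u (w (u (u (u (s)))) (w (u (w (u (w (s) (s))) (s))) (w (u (w (s) (s))) (s)))))
2. (u (w (u (u (u (s)))) (w (u (w (u (w (s) (s))) (s))) (w (u (w (s) (s))) (s)))))  →  (u (w (u (u (u (s)))) (w (u (u (w (s) (s)))) (w (u (w (s) (s))) (s)))))
3. (u (w (u (u (u (s)))) (w (u (u (w (s) (s)))) (w (u (w (s) (s))) (s)))))  →  (u (w (u (u (u (s)))) (w (u (u (s))) (w (u (w (s) (s))) (s)))))
4. (u (w (u (u (u (s)))) (w (u (u (s))) (w (u (w (s) (s))) (s)))))  →  (u (w (u (u (u (s)))) (w (u (u (s))) (u (w (s) (s))))))
5. (u (w (u (u (u (s)))) (w (u (u (s))) (u (w (s) (s))))))  →  (u (w (u (u (u (s)))) (w (u (u (s))) (u (s)))))

normal form = (u (w (u (u (u (s)))) (w (u (u (s))) (u (s)))))


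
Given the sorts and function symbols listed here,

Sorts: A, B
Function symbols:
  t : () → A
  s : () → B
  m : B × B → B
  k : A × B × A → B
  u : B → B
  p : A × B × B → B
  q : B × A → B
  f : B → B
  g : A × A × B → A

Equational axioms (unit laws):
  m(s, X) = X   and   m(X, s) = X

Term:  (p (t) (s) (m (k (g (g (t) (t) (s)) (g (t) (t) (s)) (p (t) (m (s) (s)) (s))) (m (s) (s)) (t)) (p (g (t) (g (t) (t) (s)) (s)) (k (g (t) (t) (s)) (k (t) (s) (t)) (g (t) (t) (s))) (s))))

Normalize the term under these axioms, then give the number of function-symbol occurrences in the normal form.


size = 42

1. (p (t) (s) (m (k (g (g (t) (t) (s)) (g (t) (t) (s)) (p (t) (m (s) (s)) (s))) (m (s) (s)) (t)) (p (g (t) (g (t) (t) (s)) (s)) (k (g (t) (t) (s)) (k (t) (s) (t)) (g (t) (t) (s))) (s))))  →  (p (t) (s) (m (k (g (g (t) (t) (s)) (g (t) (t) (s)) (p (t) (s) (s))) (m (s) (s)) (t)) (p (g (t) (g (t) (t) (s)) (s)) (k (g (t) (t) (s)) (k (t) (s) (t)) (g (t) (t) (s))) (s))))
2. (p (t) (s) (m (k (g (g (t) (t) (s)) (g (t) (t) (s)) (p (t) (s) (s))) (m (s) (s)) (t)) (p (g (t) (g (t) (t) (s)) (s)) (k (g (t) (t) (s)) (k (t) (s) (t)) (g (t) (t) (s))) (s))))  →  (p (t) (s) (m (k (g (g (t) (t) (s)) (g (t) (t) (s)) (p (t) (s) (s))) (s) (t)) (p (g (t) (g (t) (t) (s)) (s)) (k (g (t) (t) (s)) (k (t) (s) (t)) (g (t) (t) (s))) (s))))
normal form: (p (t) (s) (m (k (g (g (t) (t) (s)) (g (t) (t) (s)) (p (t) (s) (s))) (s) (t)) (p (g (t) (g (t) (t) (s)) (s)) (k (g (t) (t) (s)) (k (t) (s) (t)) (g (t) (t) (s))) (s))))


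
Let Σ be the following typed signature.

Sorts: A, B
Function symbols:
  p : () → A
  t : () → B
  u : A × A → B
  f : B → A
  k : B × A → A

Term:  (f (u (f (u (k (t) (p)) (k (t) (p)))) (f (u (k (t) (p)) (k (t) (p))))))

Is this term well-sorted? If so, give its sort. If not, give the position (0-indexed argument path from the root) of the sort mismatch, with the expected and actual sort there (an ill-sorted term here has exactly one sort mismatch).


          (t) : B
          (p) : A
        (k (t) (p)) : A
          (t) : B
          (p) : A
        (k (t) (p)) : A
      (u (k (t) (p)) (k (t) (p))) : B
    (f (u (k (t) (p)) (k (t) (p)))) : A
          (t) : B
          (p) : A
        (k (t) (p)) : A
          (t) : B
          (p) : A
        (k (t) (p)) : A
      (u (k (t) (p)) (k (t) (p))) : B
    (f (u (k (t) (p)) (k (t) (p)))) : A
  (u (f (u (k (t) (p)) (k (t) (p)))) (f (u (k (t) (p)) (k (t) (p))))) : B
(f (u (f (u (k (t) (p)) (k (t) (p)))) (f (u (k (t) (p)) (k (t) (p)))))) : A

well-sorted; sort = A


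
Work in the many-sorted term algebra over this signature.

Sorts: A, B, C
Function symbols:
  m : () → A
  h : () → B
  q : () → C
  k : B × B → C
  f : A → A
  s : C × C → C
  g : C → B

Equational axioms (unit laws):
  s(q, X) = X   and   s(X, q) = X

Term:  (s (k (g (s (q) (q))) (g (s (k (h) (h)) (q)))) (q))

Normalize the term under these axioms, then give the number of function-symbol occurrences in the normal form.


size = 7

1. (s (k (g (s (q) (q))) (g (s (k (h) (h)) (q)))) (q))  →  (k (g (s (q) (q))) (g (s (k (h) (h)) (q))))
2. (k (g (s (q) (q))) (g (s (k (h) (h)) (q))))  →  (k (g (q)) (g (s (k (h) (h)) (q))))
3. (k (g (q)) (g (s (k (h) (h)) (q))))  →  (k (g (q)) (g (k (h) (h))))
normal form: (k (g (q)) (g (k (h) (h))))


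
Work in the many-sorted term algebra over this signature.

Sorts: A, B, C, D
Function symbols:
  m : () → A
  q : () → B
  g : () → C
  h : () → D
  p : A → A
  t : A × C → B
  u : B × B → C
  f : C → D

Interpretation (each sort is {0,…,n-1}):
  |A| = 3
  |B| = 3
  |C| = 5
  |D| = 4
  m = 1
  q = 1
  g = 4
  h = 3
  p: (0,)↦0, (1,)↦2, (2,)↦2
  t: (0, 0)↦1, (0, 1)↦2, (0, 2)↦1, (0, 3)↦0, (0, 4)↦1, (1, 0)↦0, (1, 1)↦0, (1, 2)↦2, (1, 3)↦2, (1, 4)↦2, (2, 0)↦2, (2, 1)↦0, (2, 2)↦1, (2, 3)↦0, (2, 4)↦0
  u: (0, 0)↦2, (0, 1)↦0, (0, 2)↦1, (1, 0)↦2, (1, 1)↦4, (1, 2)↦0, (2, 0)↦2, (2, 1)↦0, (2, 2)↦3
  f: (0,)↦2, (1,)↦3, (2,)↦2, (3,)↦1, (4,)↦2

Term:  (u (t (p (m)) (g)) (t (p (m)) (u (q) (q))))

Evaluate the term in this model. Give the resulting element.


  m = 1
  (p (m)) = p(1,) = 2
  g = 4
  (t (p (m)) (g)) = t(2, 4) = 0
  m = 1
  (p (m)) = p(1,) = 2
  q = 1
  q = 1
  (u (q) (q)) = u(1, 1) = 4
  (t (p (m)) (u (q) (q))) = t(2, 4) = 0
  (u (t (p (m)) (g)) (t (p (m)) (u (q) (q)))) = u(0, 0) = 2

value = 2


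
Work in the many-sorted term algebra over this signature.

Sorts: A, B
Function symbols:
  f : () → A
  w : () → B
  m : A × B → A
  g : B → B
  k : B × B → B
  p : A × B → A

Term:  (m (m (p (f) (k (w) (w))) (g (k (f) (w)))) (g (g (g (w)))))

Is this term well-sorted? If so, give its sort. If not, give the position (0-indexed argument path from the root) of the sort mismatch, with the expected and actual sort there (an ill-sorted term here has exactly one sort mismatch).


      (f) : A
        (w) : B
        (w) : B
      (k (w) (w)) : B
    (p (f) (k (w) (w))) : A
        (f) : A
        (w) : B
      (k (f) (w)) : ✗ arg 0 at [0, 1, 0, 0] has sort A, expected B
        (w) : B
      (g (w)) : B
    (g (g (w))) : B
  (g (g (g (w)))) : B

ill-sorted at position [0, 1, 0, 0]: expected B, got A


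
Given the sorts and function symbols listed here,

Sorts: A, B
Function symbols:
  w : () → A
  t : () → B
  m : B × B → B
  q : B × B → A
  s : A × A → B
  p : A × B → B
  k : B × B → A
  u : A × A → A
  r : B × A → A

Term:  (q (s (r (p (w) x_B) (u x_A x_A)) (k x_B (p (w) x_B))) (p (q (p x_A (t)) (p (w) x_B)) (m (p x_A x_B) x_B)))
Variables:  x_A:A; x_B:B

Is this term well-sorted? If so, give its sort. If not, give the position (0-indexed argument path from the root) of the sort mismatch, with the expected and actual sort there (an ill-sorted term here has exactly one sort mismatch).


well-sorted; sort = A

        (w) : A
        x_B : B
      (p (w) x_B) : B
        x_A : A
        x_A : A
      (u x_A x_A) : A
    (r (p (w) x_B) (u x_A x_A)) : A
      x_B : B
        (w) : A
        x_B : B
      (p (w) x_B) : B
    (k x_B (p (w) x_B)) : A
  (s (r (p (w) x_B) (u x_A x_A)) (k x_B (p (w) x_B))) : B
        x_A : A
        (t) : B
      (p x_A (t)) : B
        (w) : A
        x_B : B
      (p (w) x_B) : B
    (q (p x_A (t)) (p (w) x_B)) : A
        x_A : A
        x_B : B
      (p x_A x_B) : B
      x_B : B
    (m (p x_A x_B) x_B) : B
  (p (q (p x_A (t)) (p (w) x_B)) (m (p x_A x_B) x_B)) : B
(q (s (r (p (w) x_B) (u x_A x_A)) (k x_B (p (w) x_B))) (p (q (p x_A (t)) (p (w) x_B)) (m (p x_A x_B) x_B))) : A


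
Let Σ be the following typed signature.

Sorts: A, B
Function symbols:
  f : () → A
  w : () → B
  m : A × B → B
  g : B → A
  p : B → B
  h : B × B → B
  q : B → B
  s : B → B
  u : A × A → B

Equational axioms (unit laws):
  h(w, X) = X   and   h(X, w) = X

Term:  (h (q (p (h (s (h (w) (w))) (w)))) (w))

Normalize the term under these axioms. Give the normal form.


1. (h (q (p (h (s (h (w) (w))) (w)))) (w))  →  (q (p (h (s (h (w) (w))) (w))))
2. (q (p (h (s (h (w) (w))) (w))))  →  (q (p (s (h (w) (w)))))
3. (q (p (s (h (w) (w)))))  →  (q (p (s (w))))

normal form = (q (p (s (w))))


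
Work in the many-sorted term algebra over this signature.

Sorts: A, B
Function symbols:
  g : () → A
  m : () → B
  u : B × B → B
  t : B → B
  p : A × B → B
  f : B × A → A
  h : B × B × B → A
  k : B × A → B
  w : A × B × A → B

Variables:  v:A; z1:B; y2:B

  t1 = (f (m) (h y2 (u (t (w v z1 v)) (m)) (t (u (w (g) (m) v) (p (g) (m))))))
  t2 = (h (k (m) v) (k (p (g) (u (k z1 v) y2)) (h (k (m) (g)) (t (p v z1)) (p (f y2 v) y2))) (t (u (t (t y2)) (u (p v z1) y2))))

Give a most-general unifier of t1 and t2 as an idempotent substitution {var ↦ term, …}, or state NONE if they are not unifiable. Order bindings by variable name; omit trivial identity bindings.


head clash or occurs-check failure — not unifiable

NONE (not unifiable)


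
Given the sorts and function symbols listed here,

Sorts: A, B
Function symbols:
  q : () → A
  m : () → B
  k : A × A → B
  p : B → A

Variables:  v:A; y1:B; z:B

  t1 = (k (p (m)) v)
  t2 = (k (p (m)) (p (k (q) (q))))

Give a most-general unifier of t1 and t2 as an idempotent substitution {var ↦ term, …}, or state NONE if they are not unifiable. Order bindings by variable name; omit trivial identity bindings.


{v ↦ (p (k (q) (q)))}


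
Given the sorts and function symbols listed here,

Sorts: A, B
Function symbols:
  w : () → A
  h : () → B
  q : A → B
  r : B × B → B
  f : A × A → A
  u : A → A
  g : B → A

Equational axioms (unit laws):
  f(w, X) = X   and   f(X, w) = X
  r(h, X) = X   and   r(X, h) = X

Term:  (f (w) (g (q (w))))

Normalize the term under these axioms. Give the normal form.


1. (f (w) (g (q (w))))  →  (g (q (w)))

normal form = (g (q (w)))


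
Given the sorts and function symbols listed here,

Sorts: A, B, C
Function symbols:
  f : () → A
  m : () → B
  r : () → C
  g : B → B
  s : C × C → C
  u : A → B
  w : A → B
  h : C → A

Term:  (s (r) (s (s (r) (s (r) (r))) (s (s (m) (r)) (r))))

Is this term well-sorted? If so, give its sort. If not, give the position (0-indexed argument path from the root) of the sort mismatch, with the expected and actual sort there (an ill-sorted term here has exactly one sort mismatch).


ill-sorted at position [1, 1, 0, 0]: expected C, got B

  (r) : C
      (r) : C
        (r) : C
        (r) : C
      (s (r) (r)) : C
    (s (r) (s (r) (r))) : C
        (m) : B
        (r) : C
      (s (m) (r)) : ✗ arg 0 at [1, 1, 0, 0] has sort B, expected C
      (r) : C


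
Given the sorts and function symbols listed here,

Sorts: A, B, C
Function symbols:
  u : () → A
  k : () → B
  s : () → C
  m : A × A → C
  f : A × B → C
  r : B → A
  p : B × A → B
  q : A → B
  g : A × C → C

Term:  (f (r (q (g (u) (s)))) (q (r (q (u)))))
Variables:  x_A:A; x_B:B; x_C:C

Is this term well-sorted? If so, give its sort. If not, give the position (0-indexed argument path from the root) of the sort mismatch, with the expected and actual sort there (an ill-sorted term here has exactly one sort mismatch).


ill-sorted at position [0, 0, 0]: expected A, got C

        (u) : A
        (s) : C
      (g (u) (s)) : C
    (q (g (u) (s))) : ✗ arg 0 at [0, 0, 0] has sort C, expected A
        (u) : A
      (q (u)) : B
    (r (q (u))) : A
  (q (r (q (u)))) : B


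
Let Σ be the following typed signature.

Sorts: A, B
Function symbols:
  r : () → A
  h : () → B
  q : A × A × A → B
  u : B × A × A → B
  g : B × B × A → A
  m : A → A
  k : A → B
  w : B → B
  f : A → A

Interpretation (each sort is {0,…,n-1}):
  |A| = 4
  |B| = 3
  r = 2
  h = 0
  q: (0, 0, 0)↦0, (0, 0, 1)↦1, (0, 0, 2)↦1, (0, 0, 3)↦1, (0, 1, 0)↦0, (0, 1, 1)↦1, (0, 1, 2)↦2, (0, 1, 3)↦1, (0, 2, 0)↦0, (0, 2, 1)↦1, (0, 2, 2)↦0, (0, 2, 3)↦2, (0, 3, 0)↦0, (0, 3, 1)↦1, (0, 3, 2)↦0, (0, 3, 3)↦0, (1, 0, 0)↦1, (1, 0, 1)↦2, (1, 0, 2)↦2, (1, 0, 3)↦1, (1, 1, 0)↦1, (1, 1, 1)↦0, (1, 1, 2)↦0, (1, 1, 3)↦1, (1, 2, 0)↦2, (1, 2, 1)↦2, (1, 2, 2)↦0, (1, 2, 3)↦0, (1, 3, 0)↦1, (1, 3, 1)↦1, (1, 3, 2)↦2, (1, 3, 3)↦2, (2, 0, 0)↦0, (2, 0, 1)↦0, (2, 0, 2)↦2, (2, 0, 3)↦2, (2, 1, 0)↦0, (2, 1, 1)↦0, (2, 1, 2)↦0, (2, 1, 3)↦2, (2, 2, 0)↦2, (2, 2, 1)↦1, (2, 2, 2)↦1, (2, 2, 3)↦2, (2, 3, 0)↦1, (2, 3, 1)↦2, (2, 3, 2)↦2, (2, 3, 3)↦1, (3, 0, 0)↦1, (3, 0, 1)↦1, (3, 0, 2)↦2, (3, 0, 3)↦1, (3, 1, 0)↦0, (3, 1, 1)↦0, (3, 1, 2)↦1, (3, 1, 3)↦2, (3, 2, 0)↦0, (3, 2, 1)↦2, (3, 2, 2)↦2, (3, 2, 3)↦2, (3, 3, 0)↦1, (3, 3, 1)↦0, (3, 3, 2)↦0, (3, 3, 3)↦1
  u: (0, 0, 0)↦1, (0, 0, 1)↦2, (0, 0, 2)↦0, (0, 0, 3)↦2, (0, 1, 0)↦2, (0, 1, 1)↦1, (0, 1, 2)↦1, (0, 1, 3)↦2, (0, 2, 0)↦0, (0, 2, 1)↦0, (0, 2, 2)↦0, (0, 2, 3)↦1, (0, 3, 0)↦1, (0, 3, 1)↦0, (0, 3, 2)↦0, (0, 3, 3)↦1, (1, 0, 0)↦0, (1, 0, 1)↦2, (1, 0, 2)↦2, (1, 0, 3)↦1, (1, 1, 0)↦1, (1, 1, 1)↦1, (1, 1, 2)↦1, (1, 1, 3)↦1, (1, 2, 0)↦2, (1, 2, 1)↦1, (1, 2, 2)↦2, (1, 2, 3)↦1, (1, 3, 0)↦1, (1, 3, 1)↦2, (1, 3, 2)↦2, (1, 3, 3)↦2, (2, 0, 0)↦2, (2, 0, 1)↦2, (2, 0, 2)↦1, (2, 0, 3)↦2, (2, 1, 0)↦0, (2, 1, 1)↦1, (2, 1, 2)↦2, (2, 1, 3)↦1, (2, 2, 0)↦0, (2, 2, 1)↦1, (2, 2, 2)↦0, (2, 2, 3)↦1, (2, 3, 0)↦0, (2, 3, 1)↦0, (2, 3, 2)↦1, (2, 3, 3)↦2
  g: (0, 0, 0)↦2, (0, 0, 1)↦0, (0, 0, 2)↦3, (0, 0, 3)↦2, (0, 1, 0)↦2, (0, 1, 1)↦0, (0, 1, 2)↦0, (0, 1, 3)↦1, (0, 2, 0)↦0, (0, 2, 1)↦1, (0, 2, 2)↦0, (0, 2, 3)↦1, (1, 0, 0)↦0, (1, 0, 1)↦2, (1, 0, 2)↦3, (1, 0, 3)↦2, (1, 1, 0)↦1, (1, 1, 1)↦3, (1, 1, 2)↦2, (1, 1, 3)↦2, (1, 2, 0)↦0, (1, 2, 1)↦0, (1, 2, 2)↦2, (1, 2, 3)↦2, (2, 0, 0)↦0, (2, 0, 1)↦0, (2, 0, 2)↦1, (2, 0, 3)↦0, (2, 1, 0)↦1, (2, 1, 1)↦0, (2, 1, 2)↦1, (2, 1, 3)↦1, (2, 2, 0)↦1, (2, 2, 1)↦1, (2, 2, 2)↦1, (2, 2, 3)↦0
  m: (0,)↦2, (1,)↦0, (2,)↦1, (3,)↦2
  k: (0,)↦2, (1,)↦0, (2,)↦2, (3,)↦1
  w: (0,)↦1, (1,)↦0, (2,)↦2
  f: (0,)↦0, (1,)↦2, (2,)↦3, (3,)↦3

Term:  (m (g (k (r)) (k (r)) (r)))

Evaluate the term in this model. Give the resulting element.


value = 0

  r = 2
  (k (r)) = k(2,) = 2
  r = 2
  (k (r)) = k(2,) = 2
  r = 2
  (g (k (r)) (k (r)) (r)) = g(2, 2, 2) = 1
  (m (g (k (r)) (k (r)) (r))) = m(1,) = 0


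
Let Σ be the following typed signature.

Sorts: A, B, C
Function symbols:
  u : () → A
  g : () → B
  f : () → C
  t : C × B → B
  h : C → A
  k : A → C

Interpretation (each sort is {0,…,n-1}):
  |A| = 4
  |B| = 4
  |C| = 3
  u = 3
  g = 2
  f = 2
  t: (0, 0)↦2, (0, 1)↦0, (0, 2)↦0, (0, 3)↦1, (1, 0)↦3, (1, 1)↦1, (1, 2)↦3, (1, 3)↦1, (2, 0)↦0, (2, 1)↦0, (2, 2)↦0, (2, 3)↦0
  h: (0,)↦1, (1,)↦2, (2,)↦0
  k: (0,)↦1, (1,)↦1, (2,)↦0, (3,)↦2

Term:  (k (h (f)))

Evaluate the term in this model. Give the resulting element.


value = 1

  f = 2
  (h (f)) = h(2,) = 0
  (k (h (f))) = k(0,) = 1


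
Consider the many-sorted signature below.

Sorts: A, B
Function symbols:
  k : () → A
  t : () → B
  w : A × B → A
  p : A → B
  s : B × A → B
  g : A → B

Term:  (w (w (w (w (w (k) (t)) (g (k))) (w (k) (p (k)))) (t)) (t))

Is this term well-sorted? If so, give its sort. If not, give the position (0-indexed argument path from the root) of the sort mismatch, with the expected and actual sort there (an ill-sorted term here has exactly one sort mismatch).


ill-sorted at position [0, 0, 1]: expected B, got A

          (k) : A
          (t) : B
        (w (k) (t)) : A
          (k) : A
        (g (k)) : B
      (w (w (k) (t)) (g (k))) : A
        (k) : A
          (k) : A
        (p (k)) : B
      (w (k) (p (k))) : A
    (w (w (w (k) (t)) (g (k))) (w (k) (p (k)))) : ✗ arg 1 at [0, 0, 1] has sort A, expected B
    (t) : B
  (t) : B


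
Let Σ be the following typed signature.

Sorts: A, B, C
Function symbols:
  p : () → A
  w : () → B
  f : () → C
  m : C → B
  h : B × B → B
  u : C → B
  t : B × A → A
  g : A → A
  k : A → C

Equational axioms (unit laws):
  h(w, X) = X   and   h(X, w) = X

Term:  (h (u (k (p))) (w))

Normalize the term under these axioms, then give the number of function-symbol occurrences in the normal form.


size = 3

1. (h (u (k (p))) (w))  →  (u (k (p)))
normal form: (u (k (p)))


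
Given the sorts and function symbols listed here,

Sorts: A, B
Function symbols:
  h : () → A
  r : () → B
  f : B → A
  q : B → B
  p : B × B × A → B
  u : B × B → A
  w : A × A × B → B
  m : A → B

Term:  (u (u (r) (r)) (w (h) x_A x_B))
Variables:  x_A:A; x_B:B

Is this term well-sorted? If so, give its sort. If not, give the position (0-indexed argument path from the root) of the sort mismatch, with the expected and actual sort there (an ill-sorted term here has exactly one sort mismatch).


    (r) : B
    (r) : B
  (u (r) (r)) : A
    (h) : A
    x_A : A
    x_B : B
  (w (h) x_A x_B) : B
(u (u (r) (r)) (w (h) x_A x_B)) : ✗ arg 0 at [0] has sort A, expected B

ill-sorted at position [0]: expected B, got A


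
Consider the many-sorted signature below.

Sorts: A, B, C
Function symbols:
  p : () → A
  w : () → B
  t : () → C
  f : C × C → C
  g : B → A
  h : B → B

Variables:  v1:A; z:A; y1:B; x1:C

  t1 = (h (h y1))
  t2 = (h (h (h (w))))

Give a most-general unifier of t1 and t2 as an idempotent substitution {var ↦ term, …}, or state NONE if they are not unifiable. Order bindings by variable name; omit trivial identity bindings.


{y1 ↦ (h (w))}


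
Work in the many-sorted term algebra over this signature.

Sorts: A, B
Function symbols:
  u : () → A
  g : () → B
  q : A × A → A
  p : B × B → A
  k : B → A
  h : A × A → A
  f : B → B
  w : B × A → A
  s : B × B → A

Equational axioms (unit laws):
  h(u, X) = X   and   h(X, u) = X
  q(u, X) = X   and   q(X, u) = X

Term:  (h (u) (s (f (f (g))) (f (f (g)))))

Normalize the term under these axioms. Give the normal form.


normal form = (s (f (f (g))) (f (f (g))))

1. (h (u) (s (f (f (g))) (f (f (g)))))  →  (s (f (f (g))) (f (f (g))))


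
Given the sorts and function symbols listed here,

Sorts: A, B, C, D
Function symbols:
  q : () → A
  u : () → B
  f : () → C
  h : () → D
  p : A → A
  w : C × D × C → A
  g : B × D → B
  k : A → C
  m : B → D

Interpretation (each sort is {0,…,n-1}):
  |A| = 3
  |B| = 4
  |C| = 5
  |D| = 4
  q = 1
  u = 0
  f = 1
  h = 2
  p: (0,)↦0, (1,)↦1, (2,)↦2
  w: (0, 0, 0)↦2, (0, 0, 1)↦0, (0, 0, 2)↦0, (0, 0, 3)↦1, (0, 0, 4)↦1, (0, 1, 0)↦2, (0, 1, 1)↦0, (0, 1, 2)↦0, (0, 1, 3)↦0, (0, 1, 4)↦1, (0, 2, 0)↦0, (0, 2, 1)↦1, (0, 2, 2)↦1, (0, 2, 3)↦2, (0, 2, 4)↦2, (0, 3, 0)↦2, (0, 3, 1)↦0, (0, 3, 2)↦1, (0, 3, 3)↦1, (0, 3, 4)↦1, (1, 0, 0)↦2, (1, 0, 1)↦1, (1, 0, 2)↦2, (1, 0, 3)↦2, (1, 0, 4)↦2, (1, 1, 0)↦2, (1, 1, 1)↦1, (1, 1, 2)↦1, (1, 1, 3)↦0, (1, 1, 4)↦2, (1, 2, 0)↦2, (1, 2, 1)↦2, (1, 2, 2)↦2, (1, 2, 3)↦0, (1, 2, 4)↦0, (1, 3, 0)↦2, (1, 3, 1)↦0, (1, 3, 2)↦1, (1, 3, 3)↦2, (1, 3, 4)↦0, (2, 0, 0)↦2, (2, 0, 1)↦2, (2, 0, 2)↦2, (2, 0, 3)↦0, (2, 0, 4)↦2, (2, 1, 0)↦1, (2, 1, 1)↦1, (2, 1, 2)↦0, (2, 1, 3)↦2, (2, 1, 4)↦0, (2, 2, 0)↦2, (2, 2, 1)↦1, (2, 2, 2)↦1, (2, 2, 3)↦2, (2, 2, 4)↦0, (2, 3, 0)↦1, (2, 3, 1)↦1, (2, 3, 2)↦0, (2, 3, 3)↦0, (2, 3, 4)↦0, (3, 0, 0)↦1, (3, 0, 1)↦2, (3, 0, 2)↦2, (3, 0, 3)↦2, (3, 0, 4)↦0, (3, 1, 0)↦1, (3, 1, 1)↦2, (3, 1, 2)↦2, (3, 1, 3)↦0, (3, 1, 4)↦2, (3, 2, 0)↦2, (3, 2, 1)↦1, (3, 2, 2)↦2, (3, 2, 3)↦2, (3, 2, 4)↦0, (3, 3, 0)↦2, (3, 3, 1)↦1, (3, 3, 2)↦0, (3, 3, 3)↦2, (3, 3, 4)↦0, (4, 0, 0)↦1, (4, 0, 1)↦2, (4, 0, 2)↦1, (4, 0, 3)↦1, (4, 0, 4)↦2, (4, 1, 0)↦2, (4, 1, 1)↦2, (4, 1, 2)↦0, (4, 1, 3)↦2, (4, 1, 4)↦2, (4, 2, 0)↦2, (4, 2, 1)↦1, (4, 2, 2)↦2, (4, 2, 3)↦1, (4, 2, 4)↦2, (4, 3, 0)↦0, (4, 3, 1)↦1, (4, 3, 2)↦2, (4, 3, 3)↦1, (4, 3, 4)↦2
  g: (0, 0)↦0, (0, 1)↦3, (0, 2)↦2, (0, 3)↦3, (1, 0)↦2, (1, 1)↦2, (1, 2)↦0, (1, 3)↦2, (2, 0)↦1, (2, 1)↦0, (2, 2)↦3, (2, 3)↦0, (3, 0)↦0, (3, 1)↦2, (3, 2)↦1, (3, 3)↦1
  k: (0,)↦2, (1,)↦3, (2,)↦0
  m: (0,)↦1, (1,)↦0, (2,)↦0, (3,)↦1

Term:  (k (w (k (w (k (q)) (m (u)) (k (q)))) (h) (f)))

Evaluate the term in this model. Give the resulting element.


  q = 1
  (k (q)) = k(1,) = 3
  u = 0
  (m (u)) = m(0,) = 1
  q = 1
  (k (q)) = k(1,) = 3
  (w (k (q)) (m (u)) (k (q))) = w(3, 1, 3) = 0
  (k (w (k (q)) (m (u)) (k (q)))) = k(0,) = 2
  h = 2
  f = 1
  (w (k (w (k (q)) (m (u)) (k (q)))) (h) (f)) = w(2, 2, 1) = 1
  (k (w (k (w (k (q)) (m (u)) (k (q)))) (h) (f))) = k(1,) = 3

value = 3


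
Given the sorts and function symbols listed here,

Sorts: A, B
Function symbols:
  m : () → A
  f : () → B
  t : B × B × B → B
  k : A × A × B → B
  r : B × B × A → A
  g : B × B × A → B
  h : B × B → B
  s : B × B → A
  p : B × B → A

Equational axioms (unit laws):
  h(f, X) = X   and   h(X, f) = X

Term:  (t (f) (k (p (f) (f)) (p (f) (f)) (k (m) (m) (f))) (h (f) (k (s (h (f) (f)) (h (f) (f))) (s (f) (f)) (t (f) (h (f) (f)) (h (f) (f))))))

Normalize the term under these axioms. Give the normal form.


normal form = (t (f) (k (p (f) (f)) (p (f) (f)) (k (m) (m) (f))) (k (s (f) (f)) (s (f) (f)) (t (f) (f) (f))))

1. (t (f) (k (p (f) (f)) (p (f) (f)) (k (m) (m) (f))) (h (f) (k (s (h (f) (f)) (h (f) (f))) (s (f) (f)) (t (f) (h (f) (f)) (h (f) (f))))))  →  (t (f) (k (p (f) (f)) (p (f) (f)) (k (m) (m) (f))) (k (s (h (f) (f)) (h (f) (f))) (s (f) (f)) (t (f) (h (f) (f)) (h (f) (f)))))
2. (t (f) (k (p (f) (f)) (p (f) (f)) (k (m) (m) (f))) (k (s (h (f) (f)) (h (f) (f))) (s (f) (f)) (t (f) (h (f) (f)) (h (f) (f)))))  →  (t (f) (k (p (f) (f)) (p (f) (f)) (k (m) (m) (f))) (k (s (f) (h (f) (f))) (s (f) (f)) (t (f) (h (f) (f)) (h (f) (f)))))
3. (t (f) (k (p (f) (f)) (p (f) (f)) (k (m) (m) (f))) (k (s (f) (h (f) (f))) (s (f) (f)) (t (f) (h (f) (f)) (h (f) (f)))))  →  (t (f) (k (p (f) (f)) (p (f) (f)) (k (m) (m) (f))) (k (s (f) (f)) (s (f) (f)) (t (f) (h (f) (f)) (h (f) (f)))))
4. (t (f) (k (p (f) (f)) (p (f) (f)) (k (m) (m) (f))) (k (s (f) (f)) (s (f) (f)) (t (f) (h (f) (f)) (h (f) (f)))))  →  (t (f) (k (p (f) (f)) (p (f) (f)) (k (m) (m) (f))) (k (s (f) (f)) (s (f) (f)) (t (f) (f) (h (f) (f)))))
5. (t (f) (k (p (f) (f)) (p (f) (f)) (k (m) (m) (f))) (k (s (f) (f)) (s (f) (f)) (t (f) (f) (h (f) (f)))))  →  (t (f) (k (p (f) (f)) (p (f) (f)) (k (m) (m) (f))) (k (s (f) (f)) (s (f) (f)) (t (f) (f) (f))))


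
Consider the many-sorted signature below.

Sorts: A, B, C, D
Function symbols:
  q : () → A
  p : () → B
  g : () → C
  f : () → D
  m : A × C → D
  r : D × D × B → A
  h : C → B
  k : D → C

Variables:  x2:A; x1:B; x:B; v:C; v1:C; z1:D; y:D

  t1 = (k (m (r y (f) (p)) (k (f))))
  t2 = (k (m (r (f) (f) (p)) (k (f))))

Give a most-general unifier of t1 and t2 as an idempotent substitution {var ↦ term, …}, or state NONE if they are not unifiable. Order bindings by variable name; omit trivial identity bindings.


{y ↦ (f)}


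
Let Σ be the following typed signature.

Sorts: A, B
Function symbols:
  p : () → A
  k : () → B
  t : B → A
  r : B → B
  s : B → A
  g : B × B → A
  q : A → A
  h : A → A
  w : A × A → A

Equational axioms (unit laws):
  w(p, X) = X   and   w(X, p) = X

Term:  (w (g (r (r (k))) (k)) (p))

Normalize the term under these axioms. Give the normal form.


1. (w (g (r (r (k))) (k)) (p))  →  (g (r (r (k))) (k))

normal form = (g (r (r (k))) (k))


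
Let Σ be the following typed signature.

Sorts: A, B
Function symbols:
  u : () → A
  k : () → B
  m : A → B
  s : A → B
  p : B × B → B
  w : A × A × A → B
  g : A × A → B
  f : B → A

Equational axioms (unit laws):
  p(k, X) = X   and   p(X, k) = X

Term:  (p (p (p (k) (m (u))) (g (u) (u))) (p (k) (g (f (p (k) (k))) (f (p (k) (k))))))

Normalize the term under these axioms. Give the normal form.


1. (p (p (p (k) (m (u))) (g (u) (u))) (p (k) (g (f (p (k) (k))) (f (p (k) (k))))))  →  (p (p (m (u)) (g (u) (u))) (p (k) (g (f (p (k) (k))) (f (p (k) (k))))))
2. (p (p (m (u)) (g (u) (u))) (p (k) (g (f (p (k) (k))) (f (p (k) (k))))))  →  (p (p (m (u)) (g (u) (u))) (g (f (p (k) (k))) (f (p (k) (k)))))
3. (p (p (m (u)) (g (u) (u))) (g (f (p (k) (k))) (f (p (k) (k)))))  →  (p (p (m (u)) (g (u) (u))) (g (f (k)) (f (p (k) (k)))))
4. (p (p (m (u)) (g (u) (u))) (g (f (k)) (f (p (k) (k)))))  →  (p (p (m (u)) (g (u) (u))) (g (f (k)) (f (k))))

normal form = (p (p (m (u)) (g (u) (u))) (g (f (k)) (f (k))))


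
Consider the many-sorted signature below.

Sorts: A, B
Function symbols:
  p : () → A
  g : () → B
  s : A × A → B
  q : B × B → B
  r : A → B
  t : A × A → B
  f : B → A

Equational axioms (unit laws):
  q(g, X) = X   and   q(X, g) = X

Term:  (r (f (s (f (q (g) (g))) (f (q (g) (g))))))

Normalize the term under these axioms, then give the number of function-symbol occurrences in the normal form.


1. (r (f (s (f (q (g) (g))) (f (q (g) (g))))))  →  (r (f (s (f (g)) (f (q (g) (g))))))
2. (r (f (s (f (g)) (f (q (g) (g))))))  →  (r (f (s (f (g)) (f (g)))))
normal form: (r (f (s (f (g)) (f (g)))))

size = 7


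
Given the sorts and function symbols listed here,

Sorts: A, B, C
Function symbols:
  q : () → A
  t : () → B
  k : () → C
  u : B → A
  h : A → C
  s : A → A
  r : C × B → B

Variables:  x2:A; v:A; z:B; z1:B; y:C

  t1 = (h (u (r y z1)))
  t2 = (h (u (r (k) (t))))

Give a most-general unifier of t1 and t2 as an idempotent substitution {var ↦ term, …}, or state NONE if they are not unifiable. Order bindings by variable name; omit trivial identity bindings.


{y ↦ (k), z1 ↦ (t)}


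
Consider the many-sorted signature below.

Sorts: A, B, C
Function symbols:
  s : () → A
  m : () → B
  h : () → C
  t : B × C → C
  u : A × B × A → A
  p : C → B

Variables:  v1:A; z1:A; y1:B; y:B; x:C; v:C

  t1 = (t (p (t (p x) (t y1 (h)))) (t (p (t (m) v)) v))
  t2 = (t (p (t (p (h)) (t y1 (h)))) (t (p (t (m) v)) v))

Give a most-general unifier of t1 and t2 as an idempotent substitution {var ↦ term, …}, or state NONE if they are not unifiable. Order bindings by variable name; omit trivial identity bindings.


{x ↦ (h)}


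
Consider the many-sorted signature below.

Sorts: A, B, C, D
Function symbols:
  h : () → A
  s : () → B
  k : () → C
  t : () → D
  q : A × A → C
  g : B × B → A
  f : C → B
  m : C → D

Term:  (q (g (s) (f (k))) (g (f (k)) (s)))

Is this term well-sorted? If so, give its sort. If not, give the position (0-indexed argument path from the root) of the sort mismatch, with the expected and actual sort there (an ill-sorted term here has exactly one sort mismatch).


well-sorted; sort = C

    (s) : B
      (k) : C
    (f (k)) : B
  (g (s) (f (k))) : A
      (k) : C
    (f (k)) : B
    (s) : B
  (g (f (k)) (s)) : A
(q (g (s) (f (k))) (g (f (k)) (s))) : C


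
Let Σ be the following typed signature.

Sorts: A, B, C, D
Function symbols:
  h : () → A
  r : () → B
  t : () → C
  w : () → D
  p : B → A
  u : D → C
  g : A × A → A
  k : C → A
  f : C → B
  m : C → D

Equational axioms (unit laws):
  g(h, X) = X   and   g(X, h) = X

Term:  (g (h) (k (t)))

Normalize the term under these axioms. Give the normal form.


normal form = (k (t))

1. (g (h) (k (t)))  →  (k (t))


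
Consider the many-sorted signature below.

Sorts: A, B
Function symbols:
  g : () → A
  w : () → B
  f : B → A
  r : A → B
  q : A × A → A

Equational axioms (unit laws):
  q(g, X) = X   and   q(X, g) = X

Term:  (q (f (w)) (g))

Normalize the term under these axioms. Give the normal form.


1. (q (f (w)) (g))  →  (f (w))

normal form = (f (w))


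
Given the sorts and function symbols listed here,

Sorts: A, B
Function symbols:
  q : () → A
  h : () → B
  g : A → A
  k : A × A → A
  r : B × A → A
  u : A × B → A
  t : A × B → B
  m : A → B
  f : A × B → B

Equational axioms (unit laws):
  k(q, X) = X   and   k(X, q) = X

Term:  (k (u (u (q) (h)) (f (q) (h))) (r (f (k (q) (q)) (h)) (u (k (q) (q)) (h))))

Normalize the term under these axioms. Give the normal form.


1. (k (u (u (q) (h)) (f (q) (h))) (r (f (k (q) (q)) (h)) (u (k (q) (q)) (h))))  →  (k (u (u (q) (h)) (f (q) (h))) (r (f (q) (h)) (u (k (q) (q)) (h))))
2. (k (u (u (q) (h)) (f (q) (h))) (r (f (q) (h)) (u (k (q) (q)) (h))))  →  (k (u (u (q) (h)) (f (q) (h))) (r (f (q) (h)) (u (q) (h))))

normal form = (k (u (u (q) (h)) (f (q) (h))) (r (f (q) (h)) (u (q) (h))))


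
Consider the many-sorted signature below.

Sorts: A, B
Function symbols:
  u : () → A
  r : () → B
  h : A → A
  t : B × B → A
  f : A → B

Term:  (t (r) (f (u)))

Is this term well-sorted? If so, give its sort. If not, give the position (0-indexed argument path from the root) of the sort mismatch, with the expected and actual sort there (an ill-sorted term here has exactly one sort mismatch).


  (r) : B
    (u) : A
  (f (u)) : B
(t (r) (f (u))) : A

well-sorted; sort = A


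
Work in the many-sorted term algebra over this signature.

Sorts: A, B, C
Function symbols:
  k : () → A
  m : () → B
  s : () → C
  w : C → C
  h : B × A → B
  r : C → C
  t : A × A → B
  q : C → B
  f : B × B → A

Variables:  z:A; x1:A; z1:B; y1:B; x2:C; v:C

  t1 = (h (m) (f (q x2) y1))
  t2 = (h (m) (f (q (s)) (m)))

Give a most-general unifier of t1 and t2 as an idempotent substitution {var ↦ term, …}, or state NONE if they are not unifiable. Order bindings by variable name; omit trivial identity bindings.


{x2 ↦ (s), y1 ↦ (m)}


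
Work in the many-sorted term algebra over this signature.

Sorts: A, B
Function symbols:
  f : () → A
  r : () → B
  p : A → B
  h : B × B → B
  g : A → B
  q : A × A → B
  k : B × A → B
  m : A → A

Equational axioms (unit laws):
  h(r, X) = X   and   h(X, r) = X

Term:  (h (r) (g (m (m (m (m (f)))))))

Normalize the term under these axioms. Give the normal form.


1. (h (r) (g (m (m (m (m (f)))))))  →  (g (m (m (m (m (f))))))

normal form = (g (m (m (m (m (f))))))


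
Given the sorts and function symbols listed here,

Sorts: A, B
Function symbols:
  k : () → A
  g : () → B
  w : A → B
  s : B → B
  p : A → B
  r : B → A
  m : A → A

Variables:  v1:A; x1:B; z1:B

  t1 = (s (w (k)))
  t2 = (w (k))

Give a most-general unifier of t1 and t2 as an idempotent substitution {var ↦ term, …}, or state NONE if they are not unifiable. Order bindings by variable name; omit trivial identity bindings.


NONE (not unifiable)

head clash or occurs-check failure — not unifiable


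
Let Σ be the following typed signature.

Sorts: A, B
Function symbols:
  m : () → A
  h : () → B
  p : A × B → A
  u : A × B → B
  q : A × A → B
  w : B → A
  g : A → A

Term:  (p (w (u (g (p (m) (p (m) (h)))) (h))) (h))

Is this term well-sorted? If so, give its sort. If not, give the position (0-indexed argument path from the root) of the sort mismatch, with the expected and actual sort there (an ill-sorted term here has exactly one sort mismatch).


          (m) : A
            (m) : A
            (h) : B
          (p (m) (h)) : A
        (p (m) (p (m) (h))) : ✗ arg 1 at [0, 0, 0, 0, 1] has sort A, expected B
      (h) : B
  (h) : B

ill-sorted at position [0, 0, 0, 0, 1]: expected B, got A


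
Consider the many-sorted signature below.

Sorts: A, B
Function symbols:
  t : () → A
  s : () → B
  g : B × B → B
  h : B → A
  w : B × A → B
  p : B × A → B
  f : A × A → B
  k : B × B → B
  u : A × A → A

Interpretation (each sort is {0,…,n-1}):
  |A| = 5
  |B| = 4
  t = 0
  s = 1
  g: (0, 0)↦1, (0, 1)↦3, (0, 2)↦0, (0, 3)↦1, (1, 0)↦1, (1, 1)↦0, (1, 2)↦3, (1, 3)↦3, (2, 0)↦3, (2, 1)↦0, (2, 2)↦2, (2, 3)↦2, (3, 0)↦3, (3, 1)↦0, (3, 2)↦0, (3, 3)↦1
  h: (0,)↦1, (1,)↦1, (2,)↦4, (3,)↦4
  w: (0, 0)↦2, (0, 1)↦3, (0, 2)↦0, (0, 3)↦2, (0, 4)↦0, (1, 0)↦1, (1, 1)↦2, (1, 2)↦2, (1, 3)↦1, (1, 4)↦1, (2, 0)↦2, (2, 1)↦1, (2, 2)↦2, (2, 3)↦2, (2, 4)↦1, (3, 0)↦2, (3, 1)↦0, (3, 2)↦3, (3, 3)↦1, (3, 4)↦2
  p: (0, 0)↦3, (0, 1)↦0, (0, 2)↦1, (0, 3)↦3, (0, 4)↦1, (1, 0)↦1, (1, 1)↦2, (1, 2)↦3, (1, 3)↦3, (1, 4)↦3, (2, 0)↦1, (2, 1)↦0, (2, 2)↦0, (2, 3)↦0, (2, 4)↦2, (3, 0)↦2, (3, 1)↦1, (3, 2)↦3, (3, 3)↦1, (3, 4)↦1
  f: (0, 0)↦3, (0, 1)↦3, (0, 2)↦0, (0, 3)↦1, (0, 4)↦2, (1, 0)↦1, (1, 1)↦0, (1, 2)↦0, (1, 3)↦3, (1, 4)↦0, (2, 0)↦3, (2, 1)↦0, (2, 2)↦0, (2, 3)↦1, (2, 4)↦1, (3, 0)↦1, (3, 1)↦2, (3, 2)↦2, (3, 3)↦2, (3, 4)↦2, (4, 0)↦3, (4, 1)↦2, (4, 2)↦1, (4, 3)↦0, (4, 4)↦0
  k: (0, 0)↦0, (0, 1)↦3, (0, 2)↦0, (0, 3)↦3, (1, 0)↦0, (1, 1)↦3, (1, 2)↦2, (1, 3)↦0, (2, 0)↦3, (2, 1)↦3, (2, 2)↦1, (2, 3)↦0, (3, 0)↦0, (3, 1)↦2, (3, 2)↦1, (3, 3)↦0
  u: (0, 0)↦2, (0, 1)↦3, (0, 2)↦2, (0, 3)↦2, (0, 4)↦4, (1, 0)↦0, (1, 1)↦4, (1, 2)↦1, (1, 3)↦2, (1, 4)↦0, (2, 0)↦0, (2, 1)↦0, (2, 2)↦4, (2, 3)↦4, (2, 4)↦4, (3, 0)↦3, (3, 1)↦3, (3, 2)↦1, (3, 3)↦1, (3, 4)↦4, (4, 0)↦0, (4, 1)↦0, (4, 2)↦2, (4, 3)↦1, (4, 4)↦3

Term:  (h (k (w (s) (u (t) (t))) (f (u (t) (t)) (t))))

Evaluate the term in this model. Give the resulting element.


  s = 1
  t = 0
  t = 0
  (u (t) (t)) = u(0, 0) = 2
  (w (s) (u (t) (t))) = w(1, 2) = 2
  t = 0
  t = 0
  (u (t) (t)) = u(0, 0) = 2
  t = 0
  (f (u (t) (t)) (t)) = f(2, 0) = 3
  (k (w (s) (u (t) (t))) (f (u (t) (t)) (t))) = k(2, 3) = 0
  (h (k (w (s) (u (t) (t))) (f (u (t) (t)) (t)))) = h(0,) = 1

value = 1


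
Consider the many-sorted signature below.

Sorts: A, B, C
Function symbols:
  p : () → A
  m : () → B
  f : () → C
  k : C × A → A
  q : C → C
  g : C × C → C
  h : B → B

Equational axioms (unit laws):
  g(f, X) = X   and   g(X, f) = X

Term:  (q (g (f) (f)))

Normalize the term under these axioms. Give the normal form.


1. (q (g (f) (f)))  →  (q (f))

normal form = (q (f))


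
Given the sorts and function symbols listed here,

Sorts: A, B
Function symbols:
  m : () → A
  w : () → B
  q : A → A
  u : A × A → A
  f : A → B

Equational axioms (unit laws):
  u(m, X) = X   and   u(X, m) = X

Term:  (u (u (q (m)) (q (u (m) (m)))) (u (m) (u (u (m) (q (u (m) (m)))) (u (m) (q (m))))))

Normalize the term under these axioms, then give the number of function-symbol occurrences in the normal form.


size = 11

1. (u (u (q (m)) (q (u (m) (m)))) (u (m) (u (u (m) (q (u (m) (m)))) (u (m) (q (m))))))  →  (u (u (q (m)) (q (m))) (u (m) (u (u (m) (q (u (m) (m)))) (u (m) (q (m))))))
2. (u (u (q (m)) (q (m))) (u (m) (u (u (m) (q (u (m) (m)))) (u (m) (q (m))))))  →  (u (u (q (m)) (q (m))) (u (u (m) (q (u (m) (m)))) (u (m) (q (m)))))
3. (u (u (q (m)) (q (m))) (u (u (m) (q (u (m) (m)))) (u (m) (q (m)))))  →  (u (u (q (m)) (q (m))) (u (q (u (m) (m))) (u (m) (q (m)))))
4. (u (u (q (m)) (q (m))) (u (q (u (m) (m))) (u (m) (q (m)))))  →  (u (u (q (m)) (q (m))) (u (q (m)) (u (m) (q (m)))))
5. (u (u (q (m)) (q (m))) (u (q (m)) (u (m) (q (m)))))  →  (u (u (q (m)) (q (m))) (u (q (m)) (q (m))))
normal form: (u (u (q (m)) (q (m))) (u (q (m)) (q (m))))


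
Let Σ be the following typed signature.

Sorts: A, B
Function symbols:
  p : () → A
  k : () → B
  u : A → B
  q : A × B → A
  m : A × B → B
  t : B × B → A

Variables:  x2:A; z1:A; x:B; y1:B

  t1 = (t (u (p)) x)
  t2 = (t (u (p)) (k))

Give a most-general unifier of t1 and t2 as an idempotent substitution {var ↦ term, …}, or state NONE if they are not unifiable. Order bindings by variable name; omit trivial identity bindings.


{x ↦ (k)}


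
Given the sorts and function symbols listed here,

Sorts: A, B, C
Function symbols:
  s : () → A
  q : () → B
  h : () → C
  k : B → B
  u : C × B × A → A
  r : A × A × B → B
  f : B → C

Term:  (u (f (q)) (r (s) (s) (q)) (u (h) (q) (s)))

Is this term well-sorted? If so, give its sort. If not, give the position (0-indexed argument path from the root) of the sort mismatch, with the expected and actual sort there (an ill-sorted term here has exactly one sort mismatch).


    (q) : B
  (f (q)) : C
    (s) : A
    (s) : A
    (q) : B
  (r (s) (s) (q)) : B
    (h) : C
    (q) : B
    (s) : A
  (u (h) (q) (s)) : A
(u (f (q)) (r (s) (s) (q)) (u (h) (q) (s))) : A

well-sorted; sort = A
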